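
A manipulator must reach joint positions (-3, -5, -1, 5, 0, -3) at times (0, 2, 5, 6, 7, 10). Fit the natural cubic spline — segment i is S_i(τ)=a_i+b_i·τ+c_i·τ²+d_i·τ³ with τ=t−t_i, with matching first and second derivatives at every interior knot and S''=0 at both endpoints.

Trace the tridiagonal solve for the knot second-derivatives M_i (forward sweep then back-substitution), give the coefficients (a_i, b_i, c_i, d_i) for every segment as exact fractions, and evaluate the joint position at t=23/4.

  seg 0: a=-3 b=-607/707 c=0 d=-25/707
  seg 1: a=-5 b=-907/707 c=-150/707 d=6899/19089
  seg 2: a=-1 b=5092/707 c=6449/2121 d=-8999/2121
  seg 3: a=5 b=1177/2121 c=-20548/2121 d=2922/707
  seg 4: a=0 b=-13621/2121 c=5750/2121 d=-5750/19089
S(23/4) = 195565/45248

Δ: Δ0=-1, Δ1=4/3, Δ2=6, Δ3=-5, Δ4=-1
row 1: diag=10, rhs=14; c'=3/10, d'=7/5
row 2: denom=8−3·3/10=71/10; d'=(28−3·7/5)/(71/10)=238/71
row 3: denom=4−1·10/71=274/71; d'=(-66−1·238/71)/(274/71)=-2462/137
row 4: denom=8−1·71/274=2121/274; d'=(24−1·-2462/137)/(2121/274)=11500/2121
back: M4=11500/2121
back: M3=-2462/137−71/274·11500/2121=-41096/2121
back: M2=238/71−10/71·-41096/2121=12898/2121
back: M1=7/5−3/10·12898/2121=-300/707
M: M0=0, M1=-300/707, M2=12898/2121, M3=-41096/2121, M4=11500/2121, M5=0
seg 0: a=-3, c=M0/2=0, d=(M1−M0)/(6·2)=-25/707, b=Δ0−h0·(2M0+M1)/6=-607/707
seg 1: a=-5, c=M1/2=-150/707, d=(M2−M1)/(6·3)=6899/19089, b=Δ1−h1·(2M1+M2)/6=-907/707
seg 2: a=-1, c=M2/2=6449/2121, d=(M3−M2)/(6·1)=-8999/2121, b=Δ2−h2·(2M2+M3)/6=5092/707
seg 3: a=5, c=M3/2=-20548/2121, d=(M4−M3)/(6·1)=2922/707, b=Δ3−h3·(2M3+M4)/6=1177/2121
seg 4: a=0, c=M4/2=5750/2121, d=(M5−M4)/(6·3)=-5750/19089, b=Δ4−h4·(2M4+M5)/6=-13621/2121
t_q=23/4 → seg 2, τ=3/4; S=-1+5092/707·τ+6449/2121·τ²+-8999/2121·τ³=195565/45248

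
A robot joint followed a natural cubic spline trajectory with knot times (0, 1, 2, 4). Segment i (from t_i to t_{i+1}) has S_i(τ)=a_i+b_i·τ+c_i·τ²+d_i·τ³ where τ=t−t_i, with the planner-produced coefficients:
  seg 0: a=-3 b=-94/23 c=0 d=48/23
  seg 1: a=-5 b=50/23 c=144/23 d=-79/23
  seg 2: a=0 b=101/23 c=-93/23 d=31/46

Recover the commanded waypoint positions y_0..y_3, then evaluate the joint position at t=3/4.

y_0=-3 y_1=-5 y_2=0 y_3=-2
S(3/4) = -477/92

y_0 = S_0(0) = a_0 = -3
y_1 = S_1(0) = a_1 = -5
y_2 = S_2(0) = a_2 = 0
y_3 = S_2(2) = -2
t_q=3/4 is in segment 0 (τ=3/4); S_0(τ)=-477/92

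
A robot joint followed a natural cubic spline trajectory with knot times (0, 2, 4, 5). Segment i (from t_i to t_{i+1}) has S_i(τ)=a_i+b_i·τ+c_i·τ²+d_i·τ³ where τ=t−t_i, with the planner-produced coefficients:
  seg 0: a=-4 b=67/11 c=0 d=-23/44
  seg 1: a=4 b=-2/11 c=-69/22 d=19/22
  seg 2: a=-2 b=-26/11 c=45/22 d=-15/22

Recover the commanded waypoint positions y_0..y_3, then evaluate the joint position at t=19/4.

y_0 = S_0(0) = a_0 = -4
y_1 = S_1(0) = a_1 = 4
y_2 = S_2(0) = a_2 = -2
y_3 = S_2(1) = -3
t_q=19/4 is in segment 2 (τ=3/4); S_2(τ)=-4097/1408

y_0=-4 y_1=4 y_2=-2 y_3=-3
S(19/4) = -4097/1408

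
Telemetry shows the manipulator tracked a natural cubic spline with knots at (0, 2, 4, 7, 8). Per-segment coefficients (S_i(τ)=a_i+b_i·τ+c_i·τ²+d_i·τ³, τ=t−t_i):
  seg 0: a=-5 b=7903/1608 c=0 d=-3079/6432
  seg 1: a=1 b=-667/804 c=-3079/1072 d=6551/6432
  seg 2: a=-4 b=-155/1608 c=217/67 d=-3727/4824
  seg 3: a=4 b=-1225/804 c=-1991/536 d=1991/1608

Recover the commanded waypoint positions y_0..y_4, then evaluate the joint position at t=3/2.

y_0 = S_0(0) = a_0 = -5
y_1 = S_1(0) = a_1 = 1
y_2 = S_2(0) = a_2 = -4
y_3 = S_3(0) = a_3 = 4
y_4 = S_3(1) = 0
t_q=3/2 is in segment 0 (τ=3/2); S_0(τ)=12977/17152

y_0=-5 y_1=1 y_2=-4 y_3=4 y_4=0
S(3/2) = 12977/17152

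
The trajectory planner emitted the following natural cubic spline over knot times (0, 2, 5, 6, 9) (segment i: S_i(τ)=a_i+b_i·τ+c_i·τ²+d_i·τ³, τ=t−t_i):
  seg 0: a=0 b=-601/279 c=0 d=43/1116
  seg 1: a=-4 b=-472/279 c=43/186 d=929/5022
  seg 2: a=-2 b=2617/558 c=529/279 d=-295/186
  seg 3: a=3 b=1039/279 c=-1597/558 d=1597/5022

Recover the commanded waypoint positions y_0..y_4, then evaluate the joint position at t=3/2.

y_0 = S_0(0) = a_0 = 0
y_1 = S_1(0) = a_1 = -4
y_2 = S_2(0) = a_2 = -2
y_3 = S_3(0) = a_3 = 3
y_4 = S_3(3) = -3
t_q=3/2 is in segment 0 (τ=3/2); S_0(τ)=-9229/2976

y_0=0 y_1=-4 y_2=-2 y_3=3 y_4=-3
S(3/2) = -9229/2976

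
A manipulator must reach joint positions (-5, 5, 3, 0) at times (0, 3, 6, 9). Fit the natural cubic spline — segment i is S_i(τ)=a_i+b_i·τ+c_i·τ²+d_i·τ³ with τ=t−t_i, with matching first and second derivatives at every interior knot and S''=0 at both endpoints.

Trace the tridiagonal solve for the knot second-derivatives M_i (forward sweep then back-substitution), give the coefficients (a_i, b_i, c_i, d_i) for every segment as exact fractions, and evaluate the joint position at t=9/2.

  seg 0: a=-5 b=197/45 c=0 d=-47/405
  seg 1: a=5 b=56/45 c=-47/45 d=11/81
  seg 2: a=3 b=-61/45 c=8/45 d=-8/405
S(9/2) = 199/40

Δ: Δ0=10/3, Δ1=-2/3, Δ2=-1
row 1: diag=12, rhs=-24; c'=1/4, d'=-2
row 2: denom=12−3·1/4=45/4; d'=(-2−3·-2)/(45/4)=16/45
back: M2=16/45
back: M1=-2−1/4·16/45=-94/45
M: M0=0, M1=-94/45, M2=16/45, M3=0
seg 0: a=-5, c=M0/2=0, d=(M1−M0)/(6·3)=-47/405, b=Δ0−h0·(2M0+M1)/6=197/45
seg 1: a=5, c=M1/2=-47/45, d=(M2−M1)/(6·3)=11/81, b=Δ1−h1·(2M1+M2)/6=56/45
seg 2: a=3, c=M2/2=8/45, d=(M3−M2)/(6·3)=-8/405, b=Δ2−h2·(2M2+M3)/6=-61/45
t_q=9/2 → seg 1, τ=3/2; S=5+56/45·τ+-47/45·τ²+11/81·τ³=199/40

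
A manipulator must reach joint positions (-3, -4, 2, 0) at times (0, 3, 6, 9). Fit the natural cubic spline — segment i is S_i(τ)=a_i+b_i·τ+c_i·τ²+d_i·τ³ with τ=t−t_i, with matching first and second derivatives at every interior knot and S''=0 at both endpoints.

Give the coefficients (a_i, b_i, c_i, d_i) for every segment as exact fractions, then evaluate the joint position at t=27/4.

Δ: Δ0=-1/3, Δ1=2, Δ2=-2/3
row 1: diag=12, rhs=14; c'=1/4, d'=7/6
row 2: denom=12−3·1/4=45/4; d'=(-16−3·7/6)/(45/4)=-26/15
back: M2=-26/15
back: M1=7/6−1/4·-26/15=8/5
M: M0=0, M1=8/5, M2=-26/15, M3=0
seg 0: a=-3, c=M0/2=0, d=(M1−M0)/(6·3)=4/45, b=Δ0−h0·(2M0+M1)/6=-17/15
seg 1: a=-4, c=M1/2=4/5, d=(M2−M1)/(6·3)=-5/27, b=Δ1−h1·(2M1+M2)/6=19/15
seg 2: a=2, c=M2/2=-13/15, d=(M3−M2)/(6·3)=13/135, b=Δ2−h2·(2M2+M3)/6=16/15
t_q=27/4 → seg 2, τ=3/4; S=2+16/15·τ+-13/15·τ²+13/135·τ³=753/320

  seg 0: a=-3 b=-17/15 c=0 d=4/45
  seg 1: a=-4 b=19/15 c=4/5 d=-5/27
  seg 2: a=2 b=16/15 c=-13/15 d=13/135
S(27/4) = 753/320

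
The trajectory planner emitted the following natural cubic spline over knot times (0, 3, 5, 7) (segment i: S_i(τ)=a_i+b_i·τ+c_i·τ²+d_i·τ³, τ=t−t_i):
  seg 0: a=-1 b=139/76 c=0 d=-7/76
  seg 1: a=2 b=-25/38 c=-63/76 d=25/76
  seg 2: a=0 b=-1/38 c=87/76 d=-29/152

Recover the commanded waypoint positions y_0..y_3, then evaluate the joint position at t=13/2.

y_0 = S_0(0) = a_0 = -1
y_1 = S_1(0) = a_1 = 2
y_2 = S_2(0) = a_2 = 0
y_3 = S_2(2) = 3
t_q=13/2 is in segment 2 (τ=3/2); S_2(τ)=2301/1216

y_0=-1 y_1=2 y_2=0 y_3=3
S(13/2) = 2301/1216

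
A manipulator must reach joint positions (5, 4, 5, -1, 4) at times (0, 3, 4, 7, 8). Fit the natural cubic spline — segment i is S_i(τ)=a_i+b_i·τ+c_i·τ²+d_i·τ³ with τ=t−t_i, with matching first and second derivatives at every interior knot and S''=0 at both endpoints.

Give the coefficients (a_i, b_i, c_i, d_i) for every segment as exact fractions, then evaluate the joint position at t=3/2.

Δ: Δ0=-1/3, Δ1=1, Δ2=-2, Δ3=5
row 1: diag=8, rhs=8; c'=1/8, d'=1
row 2: denom=8−1·1/8=63/8; d'=(-18−1·1)/(63/8)=-152/63
row 3: denom=8−3·8/21=48/7; d'=(42−3·-152/63)/(48/7)=517/72
back: M3=517/72
back: M2=-152/63−8/21·517/72=-139/27
back: M1=1−1/8·-139/27=355/216
M: M0=0, M1=355/216, M2=-139/27, M3=517/72, M4=0
seg 0: a=5, c=M0/2=0, d=(M1−M0)/(6·3)=355/3888, b=Δ0−h0·(2M0+M1)/6=-499/432
seg 1: a=4, c=M1/2=355/432, d=(M2−M1)/(6·1)=-163/144, b=Δ1−h1·(2M1+M2)/6=283/216
seg 2: a=5, c=M2/2=-139/54, d=(M3−M2)/(6·3)=2663/3888, b=Δ2−h2·(2M2+M3)/6=-191/432
seg 3: a=-1, c=M3/2=517/144, d=(M4−M3)/(6·1)=-517/432, b=Δ3−h3·(2M3+M4)/6=563/216
t_q=3/2 → seg 0, τ=3/2; S=5+-499/432·τ+0·τ²+355/3888·τ³=1373/384

  seg 0: a=5 b=-499/432 c=0 d=355/3888
  seg 1: a=4 b=283/216 c=355/432 d=-163/144
  seg 2: a=5 b=-191/432 c=-139/54 d=2663/3888
  seg 3: a=-1 b=563/216 c=517/144 d=-517/432
S(3/2) = 1373/384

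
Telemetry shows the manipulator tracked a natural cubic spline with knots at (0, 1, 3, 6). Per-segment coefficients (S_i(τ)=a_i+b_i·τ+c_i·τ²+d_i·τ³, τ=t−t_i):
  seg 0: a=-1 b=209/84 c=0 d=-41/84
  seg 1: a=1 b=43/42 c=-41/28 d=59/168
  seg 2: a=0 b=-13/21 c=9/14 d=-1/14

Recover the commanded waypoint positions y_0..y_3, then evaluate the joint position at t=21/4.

y_0 = S_0(0) = a_0 = -1
y_1 = S_1(0) = a_1 = 1
y_2 = S_2(0) = a_2 = 0
y_3 = S_2(3) = 2
t_q=21/4 is in segment 2 (τ=9/4); S_2(τ)=939/896

y_0=-1 y_1=1 y_2=0 y_3=2
S(21/4) = 939/896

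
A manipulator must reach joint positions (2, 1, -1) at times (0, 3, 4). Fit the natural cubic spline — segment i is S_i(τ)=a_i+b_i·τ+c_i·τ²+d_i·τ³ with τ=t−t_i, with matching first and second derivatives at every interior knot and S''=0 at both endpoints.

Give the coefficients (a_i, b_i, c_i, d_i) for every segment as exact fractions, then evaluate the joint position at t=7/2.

Δ: Δ0=-1/3, Δ1=-2
row 1: diag=8, rhs=-10; c'=1/8, d'=-5/4
back: M1=-5/4
M: M0=0, M1=-5/4, M2=0
seg 0: a=2, c=M0/2=0, d=(M1−M0)/(6·3)=-5/72, b=Δ0−h0·(2M0+M1)/6=7/24
seg 1: a=1, c=M1/2=-5/8, d=(M2−M1)/(6·1)=5/24, b=Δ1−h1·(2M1+M2)/6=-19/12
t_q=7/2 → seg 1, τ=1/2; S=1+-19/12·τ+-5/8·τ²+5/24·τ³=5/64

  seg 0: a=2 b=7/24 c=0 d=-5/72
  seg 1: a=1 b=-19/12 c=-5/8 d=5/24
S(7/2) = 5/64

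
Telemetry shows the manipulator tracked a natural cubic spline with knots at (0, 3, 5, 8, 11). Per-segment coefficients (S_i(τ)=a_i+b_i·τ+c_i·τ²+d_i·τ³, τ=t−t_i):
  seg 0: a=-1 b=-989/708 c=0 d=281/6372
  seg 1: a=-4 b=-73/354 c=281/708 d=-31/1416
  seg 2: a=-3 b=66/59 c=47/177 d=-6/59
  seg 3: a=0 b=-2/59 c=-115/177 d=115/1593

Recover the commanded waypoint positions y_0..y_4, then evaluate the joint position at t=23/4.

y_0 = S_0(0) = a_0 = -1
y_1 = S_1(0) = a_1 = -4
y_2 = S_2(0) = a_2 = -3
y_3 = S_3(0) = a_3 = 0
y_4 = S_3(3) = -4
t_q=23/4 is in segment 2 (τ=3/4); S_2(τ)=-3879/1888

y_0=-1 y_1=-4 y_2=-3 y_3=0 y_4=-4
S(23/4) = -3879/1888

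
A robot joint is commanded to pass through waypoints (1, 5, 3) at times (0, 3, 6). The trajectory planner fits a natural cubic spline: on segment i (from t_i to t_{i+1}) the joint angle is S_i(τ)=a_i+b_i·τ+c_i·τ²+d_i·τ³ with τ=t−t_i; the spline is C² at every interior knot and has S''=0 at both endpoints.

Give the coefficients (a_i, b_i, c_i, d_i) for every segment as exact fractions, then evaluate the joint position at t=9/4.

Δ: Δ0=4/3, Δ1=-2/3
row 1: diag=12, rhs=-12; c'=1/4, d'=-1
back: M1=-1
M: M0=0, M1=-1, M2=0
seg 0: a=1, c=M0/2=0, d=(M1−M0)/(6·3)=-1/18, b=Δ0−h0·(2M0+M1)/6=11/6
seg 1: a=5, c=M1/2=-1/2, d=(M2−M1)/(6·3)=1/18, b=Δ1−h1·(2M1+M2)/6=1/3
t_q=9/4 → seg 0, τ=9/4; S=1+11/6·τ+0·τ²+-1/18·τ³=575/128

  seg 0: a=1 b=11/6 c=0 d=-1/18
  seg 1: a=5 b=1/3 c=-1/2 d=1/18
S(9/4) = 575/128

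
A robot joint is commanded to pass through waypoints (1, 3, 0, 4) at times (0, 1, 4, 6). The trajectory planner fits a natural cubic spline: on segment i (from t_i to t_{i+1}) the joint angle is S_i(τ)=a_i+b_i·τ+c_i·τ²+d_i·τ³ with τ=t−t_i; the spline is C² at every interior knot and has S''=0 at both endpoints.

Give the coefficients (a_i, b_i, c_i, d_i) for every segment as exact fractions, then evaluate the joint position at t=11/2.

  seg 0: a=1 b=181/71 c=0 d=-39/71
  seg 1: a=3 b=64/71 c=-117/71 d=24/71
  seg 2: a=0 b=10/71 c=99/71 d=-33/142
S(11/2) = 2913/1136

Δ: Δ0=2, Δ1=-1, Δ2=2
row 1: diag=8, rhs=-18; c'=3/8, d'=-9/4
row 2: denom=10−3·3/8=71/8; d'=(18−3·-9/4)/(71/8)=198/71
back: M2=198/71
back: M1=-9/4−3/8·198/71=-234/71
M: M0=0, M1=-234/71, M2=198/71, M3=0
seg 0: a=1, c=M0/2=0, d=(M1−M0)/(6·1)=-39/71, b=Δ0−h0·(2M0+M1)/6=181/71
seg 1: a=3, c=M1/2=-117/71, d=(M2−M1)/(6·3)=24/71, b=Δ1−h1·(2M1+M2)/6=64/71
seg 2: a=0, c=M2/2=99/71, d=(M3−M2)/(6·2)=-33/142, b=Δ2−h2·(2M2+M3)/6=10/71
t_q=11/2 → seg 2, τ=3/2; S=0+10/71·τ+99/71·τ²+-33/142·τ³=2913/1136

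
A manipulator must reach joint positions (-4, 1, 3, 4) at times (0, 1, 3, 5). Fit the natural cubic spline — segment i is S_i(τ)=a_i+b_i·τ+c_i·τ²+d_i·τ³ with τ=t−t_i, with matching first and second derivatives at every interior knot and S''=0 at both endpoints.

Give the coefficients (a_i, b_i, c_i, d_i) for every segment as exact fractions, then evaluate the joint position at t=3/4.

Δ: Δ0=5, Δ1=1, Δ2=1/2
row 1: diag=6, rhs=-24; c'=1/3, d'=-4
row 2: denom=8−2·1/3=22/3; d'=(-3−2·-4)/(22/3)=15/22
back: M2=15/22
back: M1=-4−1/3·15/22=-93/22
M: M0=0, M1=-93/22, M2=15/22, M3=0
seg 0: a=-4, c=M0/2=0, d=(M1−M0)/(6·1)=-31/44, b=Δ0−h0·(2M0+M1)/6=251/44
seg 1: a=1, c=M1/2=-93/44, d=(M2−M1)/(6·2)=9/22, b=Δ1−h1·(2M1+M2)/6=79/22
seg 2: a=3, c=M2/2=15/44, d=(M3−M2)/(6·2)=-5/88, b=Δ2−h2·(2M2+M3)/6=1/22
t_q=3/4 → seg 0, τ=3/4; S=-4+251/44·τ+0·τ²+-31/44·τ³=-53/2816

  seg 0: a=-4 b=251/44 c=0 d=-31/44
  seg 1: a=1 b=79/22 c=-93/44 d=9/22
  seg 2: a=3 b=1/22 c=15/44 d=-5/88
S(3/4) = -53/2816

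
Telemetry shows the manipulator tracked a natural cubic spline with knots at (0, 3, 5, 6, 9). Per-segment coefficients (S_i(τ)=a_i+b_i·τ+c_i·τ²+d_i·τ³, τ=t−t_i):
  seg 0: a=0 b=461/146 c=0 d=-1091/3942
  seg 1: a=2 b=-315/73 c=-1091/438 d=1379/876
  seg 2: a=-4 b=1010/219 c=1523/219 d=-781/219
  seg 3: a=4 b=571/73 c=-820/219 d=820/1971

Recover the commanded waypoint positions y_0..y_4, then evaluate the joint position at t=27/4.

y_0=0 y_1=2 y_2=-4 y_3=4 y_4=5
S(27/4) = 9269/1168

y_0 = S_0(0) = a_0 = 0
y_1 = S_1(0) = a_1 = 2
y_2 = S_2(0) = a_2 = -4
y_3 = S_3(0) = a_3 = 4
y_4 = S_3(3) = 5
t_q=27/4 is in segment 3 (τ=3/4); S_3(τ)=9269/1168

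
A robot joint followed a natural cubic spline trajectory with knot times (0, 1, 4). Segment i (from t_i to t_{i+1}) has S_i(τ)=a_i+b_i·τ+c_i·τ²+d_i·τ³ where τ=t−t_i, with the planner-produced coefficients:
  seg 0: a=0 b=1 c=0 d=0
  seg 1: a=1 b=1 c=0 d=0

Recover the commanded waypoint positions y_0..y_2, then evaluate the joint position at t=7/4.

y_0=0 y_1=1 y_2=4
S(7/4) = 7/4

y_0 = S_0(0) = a_0 = 0
y_1 = S_1(0) = a_1 = 1
y_2 = S_1(3) = 4
t_q=7/4 is in segment 1 (τ=3/4); S_1(τ)=7/4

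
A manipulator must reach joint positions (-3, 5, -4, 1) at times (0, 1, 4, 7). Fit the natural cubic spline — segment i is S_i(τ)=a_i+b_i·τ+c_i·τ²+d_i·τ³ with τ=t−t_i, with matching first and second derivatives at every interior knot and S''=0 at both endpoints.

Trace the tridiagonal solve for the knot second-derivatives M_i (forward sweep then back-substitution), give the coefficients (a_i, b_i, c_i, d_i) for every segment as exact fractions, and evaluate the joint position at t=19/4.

  seg 0: a=-3 b=842/87 c=0 d=-146/87
  seg 1: a=5 b=404/87 c=-146/29 d=649/783
  seg 2: a=-4 b=-277/87 c=211/87 d=-211/783
S(19/4) = -9535/1856

Δ: Δ0=8, Δ1=-3, Δ2=5/3
row 1: diag=8, rhs=-66; c'=3/8, d'=-33/4
row 2: denom=12−3·3/8=87/8; d'=(28−3·-33/4)/(87/8)=422/87
back: M2=422/87
back: M1=-33/4−3/8·422/87=-292/29
M: M0=0, M1=-292/29, M2=422/87, M3=0
seg 0: a=-3, c=M0/2=0, d=(M1−M0)/(6·1)=-146/87, b=Δ0−h0·(2M0+M1)/6=842/87
seg 1: a=5, c=M1/2=-146/29, d=(M2−M1)/(6·3)=649/783, b=Δ1−h1·(2M1+M2)/6=404/87
seg 2: a=-4, c=M2/2=211/87, d=(M3−M2)/(6·3)=-211/783, b=Δ2−h2·(2M2+M3)/6=-277/87
t_q=19/4 → seg 2, τ=3/4; S=-4+-277/87·τ+211/87·τ²+-211/783·τ³=-9535/1856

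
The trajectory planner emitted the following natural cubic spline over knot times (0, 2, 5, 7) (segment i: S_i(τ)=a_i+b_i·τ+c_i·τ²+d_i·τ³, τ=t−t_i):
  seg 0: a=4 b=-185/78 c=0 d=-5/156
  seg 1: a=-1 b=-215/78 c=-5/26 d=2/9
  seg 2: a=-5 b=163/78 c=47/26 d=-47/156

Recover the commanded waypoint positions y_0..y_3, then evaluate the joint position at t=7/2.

y_0=4 y_1=-1 y_2=-5 y_3=4
S(7/2) = -501/104

y_0 = S_0(0) = a_0 = 4
y_1 = S_1(0) = a_1 = -1
y_2 = S_2(0) = a_2 = -5
y_3 = S_2(2) = 4
t_q=7/2 is in segment 1 (τ=3/2); S_1(τ)=-501/104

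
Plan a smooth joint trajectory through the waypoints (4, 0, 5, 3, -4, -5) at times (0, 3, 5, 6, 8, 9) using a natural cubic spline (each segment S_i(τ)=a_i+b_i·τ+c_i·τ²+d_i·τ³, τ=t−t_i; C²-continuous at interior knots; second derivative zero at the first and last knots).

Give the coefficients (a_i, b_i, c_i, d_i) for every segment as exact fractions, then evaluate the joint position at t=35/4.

  seg 0: a=4 b=-15685/5196 c=0 d=973/5196
  seg 1: a=0 b=5293/2598 c=2919/1732 d=-7555/10392
  seg 2: a=5 b=71/1299 c=-1159/433 d=808/1299
  seg 3: a=3 b=-4459/1299 c=-351/433 d=4037/10392
  seg 4: a=-4 b=-5231/2598 c=2633/1732 d=-2633/5196
S(35/4) = -539693/110848

Δ: Δ0=-4/3, Δ1=5/2, Δ2=-2, Δ3=-7/2, Δ4=-1
row 1: diag=10, rhs=23; c'=1/5, d'=23/10
row 2: denom=6−2·1/5=28/5; d'=(-27−2·23/10)/(28/5)=-79/14
row 3: denom=6−1·5/28=163/28; d'=(-9−1·-79/14)/(163/28)=-94/163
row 4: denom=6−2·56/163=866/163; d'=(15−2·-94/163)/(866/163)=2633/866
back: M4=2633/866
back: M3=-94/163−56/163·2633/866=-702/433
back: M2=-79/14−5/28·-702/433=-2318/433
back: M1=23/10−1/5·-2318/433=2919/866
M: M0=0, M1=2919/866, M2=-2318/433, M3=-702/433, M4=2633/866, M5=0
seg 0: a=4, c=M0/2=0, d=(M1−M0)/(6·3)=973/5196, b=Δ0−h0·(2M0+M1)/6=-15685/5196
seg 1: a=0, c=M1/2=2919/1732, d=(M2−M1)/(6·2)=-7555/10392, b=Δ1−h1·(2M1+M2)/6=5293/2598
seg 2: a=5, c=M2/2=-1159/433, d=(M3−M2)/(6·1)=808/1299, b=Δ2−h2·(2M2+M3)/6=71/1299
seg 3: a=3, c=M3/2=-351/433, d=(M4−M3)/(6·2)=4037/10392, b=Δ3−h3·(2M3+M4)/6=-4459/1299
seg 4: a=-4, c=M4/2=2633/1732, d=(M5−M4)/(6·1)=-2633/5196, b=Δ4−h4·(2M4+M5)/6=-5231/2598
t_q=35/4 → seg 4, τ=3/4; S=-4+-5231/2598·τ+2633/1732·τ²+-2633/5196·τ³=-539693/110848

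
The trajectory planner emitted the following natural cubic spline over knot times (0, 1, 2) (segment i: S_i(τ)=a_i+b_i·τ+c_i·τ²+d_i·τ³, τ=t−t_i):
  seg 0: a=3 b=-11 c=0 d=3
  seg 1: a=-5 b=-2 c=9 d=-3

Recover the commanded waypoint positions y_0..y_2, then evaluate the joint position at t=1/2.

y_0=3 y_1=-5 y_2=-1
S(1/2) = -17/8

y_0 = S_0(0) = a_0 = 3
y_1 = S_1(0) = a_1 = -5
y_2 = S_1(1) = -1
t_q=1/2 is in segment 0 (τ=1/2); S_0(τ)=-17/8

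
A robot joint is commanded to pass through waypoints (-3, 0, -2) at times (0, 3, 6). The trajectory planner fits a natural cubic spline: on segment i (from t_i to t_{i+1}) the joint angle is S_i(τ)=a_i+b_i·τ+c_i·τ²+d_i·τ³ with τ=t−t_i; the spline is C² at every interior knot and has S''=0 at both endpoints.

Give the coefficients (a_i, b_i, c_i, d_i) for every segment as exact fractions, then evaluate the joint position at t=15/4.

Δ: Δ0=1, Δ1=-2/3
row 1: diag=12, rhs=-10; c'=1/4, d'=-5/6
back: M1=-5/6
M: M0=0, M1=-5/6, M2=0
seg 0: a=-3, c=M0/2=0, d=(M1−M0)/(6·3)=-5/108, b=Δ0−h0·(2M0+M1)/6=17/12
seg 1: a=0, c=M1/2=-5/12, d=(M2−M1)/(6·3)=5/108, b=Δ1−h1·(2M1+M2)/6=1/6
t_q=15/4 → seg 1, τ=3/4; S=0+1/6·τ+-5/12·τ²+5/108·τ³=-23/256

  seg 0: a=-3 b=17/12 c=0 d=-5/108
  seg 1: a=0 b=1/6 c=-5/12 d=5/108
S(15/4) = -23/256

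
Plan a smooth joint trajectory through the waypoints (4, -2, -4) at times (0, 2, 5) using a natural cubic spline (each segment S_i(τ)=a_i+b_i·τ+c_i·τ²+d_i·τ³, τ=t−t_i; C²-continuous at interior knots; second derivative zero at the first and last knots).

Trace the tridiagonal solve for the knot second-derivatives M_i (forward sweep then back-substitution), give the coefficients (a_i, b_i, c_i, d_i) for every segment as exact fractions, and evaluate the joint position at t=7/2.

Δ: Δ0=-3, Δ1=-2/3
row 1: diag=10, rhs=14; c'=3/10, d'=7/5
back: M1=7/5
M: M0=0, M1=7/5, M2=0
seg 0: a=4, c=M0/2=0, d=(M1−M0)/(6·2)=7/60, b=Δ0−h0·(2M0+M1)/6=-52/15
seg 1: a=-2, c=M1/2=7/10, d=(M2−M1)/(6·3)=-7/90, b=Δ1−h1·(2M1+M2)/6=-31/15
t_q=7/2 → seg 1, τ=3/2; S=-2+-31/15·τ+7/10·τ²+-7/90·τ³=-303/80

  seg 0: a=4 b=-52/15 c=0 d=7/60
  seg 1: a=-2 b=-31/15 c=7/10 d=-7/90
S(7/2) = -303/80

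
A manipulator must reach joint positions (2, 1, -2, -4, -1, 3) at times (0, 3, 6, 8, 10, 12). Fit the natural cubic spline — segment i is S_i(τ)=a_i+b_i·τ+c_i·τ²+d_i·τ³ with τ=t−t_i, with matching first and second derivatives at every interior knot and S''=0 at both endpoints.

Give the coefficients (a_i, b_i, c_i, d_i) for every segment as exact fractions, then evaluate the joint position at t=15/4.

Δ: Δ0=-1/3, Δ1=-1, Δ2=-1, Δ3=3/2, Δ4=2
row 1: diag=12, rhs=-4; c'=1/4, d'=-1/3
row 2: denom=10−3·1/4=37/4; d'=(0−3·-1/3)/(37/4)=4/37
row 3: denom=8−2·8/37=280/37; d'=(15−2·4/37)/(280/37)=547/280
row 4: denom=8−2·37/140=523/70; d'=(3−2·547/280)/(523/70)=-127/1046
back: M4=-127/1046
back: M3=547/280−37/140·-127/1046=2077/1046
back: M2=4/37−8/37·2077/1046=-168/523
back: M1=-1/3−1/4·-168/523=-397/1569
M: M0=0, M1=-397/1569, M2=-168/523, M3=2077/1046, M4=-127/1046, M5=0
seg 0: a=2, c=M0/2=0, d=(M1−M0)/(6·3)=-397/28242, b=Δ0−h0·(2M0+M1)/6=-649/3138
seg 1: a=1, c=M1/2=-397/3138, d=(M2−M1)/(6·3)=-107/28242, b=Δ1−h1·(2M1+M2)/6=-920/1569
seg 2: a=-2, c=M2/2=-84/523, d=(M3−M2)/(6·2)=2413/12552, b=Δ2−h2·(2M2+M3)/6=-4543/3138
seg 3: a=-4, c=M3/2=2077/2092, d=(M4−M3)/(6·2)=-551/3138, b=Δ3−h3·(2M3+M4)/6=340/1569
seg 4: a=-1, c=M4/2=-127/2092, d=(M5−M4)/(6·2)=127/12552, b=Δ4−h4·(2M4+M5)/6=3265/1569
t_q=15/4 → seg 1, τ=3/4; S=1+-920/1569·τ+-397/3138·τ²+-107/28242·τ³=32633/66944

  seg 0: a=2 b=-649/3138 c=0 d=-397/28242
  seg 1: a=1 b=-920/1569 c=-397/3138 d=-107/28242
  seg 2: a=-2 b=-4543/3138 c=-84/523 d=2413/12552
  seg 3: a=-4 b=340/1569 c=2077/2092 d=-551/3138
  seg 4: a=-1 b=3265/1569 c=-127/2092 d=127/12552
S(15/4) = 32633/66944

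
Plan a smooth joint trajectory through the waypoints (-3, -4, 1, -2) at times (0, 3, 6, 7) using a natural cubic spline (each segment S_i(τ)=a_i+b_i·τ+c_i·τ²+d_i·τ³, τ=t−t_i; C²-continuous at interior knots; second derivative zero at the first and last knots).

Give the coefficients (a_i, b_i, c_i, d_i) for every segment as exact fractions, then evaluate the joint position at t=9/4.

Δ: Δ0=-1/3, Δ1=5/3, Δ2=-3
row 1: diag=12, rhs=12; c'=1/4, d'=1
row 2: denom=8−3·1/4=29/4; d'=(-28−3·1)/(29/4)=-124/29
back: M2=-124/29
back: M1=1−1/4·-124/29=60/29
M: M0=0, M1=60/29, M2=-124/29, M3=0
seg 0: a=-3, c=M0/2=0, d=(M1−M0)/(6·3)=10/87, b=Δ0−h0·(2M0+M1)/6=-119/87
seg 1: a=-4, c=M1/2=30/29, d=(M2−M1)/(6·3)=-92/261, b=Δ1−h1·(2M1+M2)/6=151/87
seg 2: a=1, c=M2/2=-62/29, d=(M3−M2)/(6·1)=62/87, b=Δ2−h2·(2M2+M3)/6=-137/87
t_q=9/4 → seg 0, τ=9/4; S=-3+-119/87·τ+0·τ²+10/87·τ³=-4425/928

  seg 0: a=-3 b=-119/87 c=0 d=10/87
  seg 1: a=-4 b=151/87 c=30/29 d=-92/261
  seg 2: a=1 b=-137/87 c=-62/29 d=62/87
S(9/4) = -4425/928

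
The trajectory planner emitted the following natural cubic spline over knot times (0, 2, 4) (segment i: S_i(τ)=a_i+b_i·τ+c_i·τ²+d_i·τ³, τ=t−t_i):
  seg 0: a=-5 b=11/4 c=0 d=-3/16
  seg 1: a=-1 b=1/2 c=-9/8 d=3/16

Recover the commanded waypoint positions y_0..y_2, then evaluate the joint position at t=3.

y_0 = S_0(0) = a_0 = -5
y_1 = S_1(0) = a_1 = -1
y_2 = S_1(2) = -3
t_q=3 is in segment 1 (τ=1); S_1(τ)=-23/16

y_0=-5 y_1=-1 y_2=-3
S(3) = -23/16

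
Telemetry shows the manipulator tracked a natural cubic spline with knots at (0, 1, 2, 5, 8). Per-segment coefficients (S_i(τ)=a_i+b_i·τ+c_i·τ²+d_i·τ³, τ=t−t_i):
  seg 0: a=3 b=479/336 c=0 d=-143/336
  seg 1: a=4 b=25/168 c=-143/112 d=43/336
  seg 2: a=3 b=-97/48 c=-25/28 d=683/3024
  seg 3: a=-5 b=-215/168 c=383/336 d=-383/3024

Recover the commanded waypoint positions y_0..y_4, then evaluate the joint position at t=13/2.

y_0=3 y_1=4 y_2=3 y_3=-5 y_4=-2
S(13/2) = -4285/896

y_0 = S_0(0) = a_0 = 3
y_1 = S_1(0) = a_1 = 4
y_2 = S_2(0) = a_2 = 3
y_3 = S_3(0) = a_3 = -5
y_4 = S_3(3) = -2
t_q=13/2 is in segment 3 (τ=3/2); S_3(τ)=-4285/896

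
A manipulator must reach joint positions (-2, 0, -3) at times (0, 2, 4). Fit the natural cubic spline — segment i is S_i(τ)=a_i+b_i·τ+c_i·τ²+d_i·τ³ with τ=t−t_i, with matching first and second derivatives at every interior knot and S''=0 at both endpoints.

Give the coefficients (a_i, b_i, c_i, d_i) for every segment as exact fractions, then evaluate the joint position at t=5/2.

Δ: Δ0=1, Δ1=-3/2
row 1: diag=8, rhs=-15; c'=1/4, d'=-15/8
back: M1=-15/8
M: M0=0, M1=-15/8, M2=0
seg 0: a=-2, c=M0/2=0, d=(M1−M0)/(6·2)=-5/32, b=Δ0−h0·(2M0+M1)/6=13/8
seg 1: a=0, c=M1/2=-15/16, d=(M2−M1)/(6·2)=5/32, b=Δ1−h1·(2M1+M2)/6=-1/4
t_q=5/2 → seg 1, τ=1/2; S=0+-1/4·τ+-15/16·τ²+5/32·τ³=-87/256

  seg 0: a=-2 b=13/8 c=0 d=-5/32
  seg 1: a=0 b=-1/4 c=-15/16 d=5/32
S(5/2) = -87/256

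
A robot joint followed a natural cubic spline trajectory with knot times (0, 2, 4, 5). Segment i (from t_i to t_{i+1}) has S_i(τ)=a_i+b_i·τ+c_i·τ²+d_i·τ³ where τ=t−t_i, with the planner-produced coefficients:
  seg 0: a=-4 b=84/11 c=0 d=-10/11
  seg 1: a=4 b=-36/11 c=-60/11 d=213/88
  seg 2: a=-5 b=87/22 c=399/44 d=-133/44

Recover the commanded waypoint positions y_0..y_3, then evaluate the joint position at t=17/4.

y_0=-4 y_1=4 y_2=-5 y_3=5
S(17/4) = -9833/2816

y_0 = S_0(0) = a_0 = -4
y_1 = S_1(0) = a_1 = 4
y_2 = S_2(0) = a_2 = -5
y_3 = S_2(1) = 5
t_q=17/4 is in segment 2 (τ=1/4); S_2(τ)=-9833/2816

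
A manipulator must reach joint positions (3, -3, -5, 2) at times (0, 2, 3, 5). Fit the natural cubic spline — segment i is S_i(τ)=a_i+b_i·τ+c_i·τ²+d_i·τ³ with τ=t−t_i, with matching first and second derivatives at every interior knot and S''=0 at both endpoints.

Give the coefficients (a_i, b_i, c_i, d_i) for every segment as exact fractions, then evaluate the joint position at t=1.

  seg 0: a=3 b=-106/35 c=0 d=1/140
  seg 1: a=-3 b=-103/35 c=3/70 d=9/10
  seg 2: a=-5 b=-11/70 c=96/35 d=-16/35
S(1) = -3/140

Δ: Δ0=-3, Δ1=-2, Δ2=7/2
row 1: diag=6, rhs=6; c'=1/6, d'=1
row 2: denom=6−1·1/6=35/6; d'=(33−1·1)/(35/6)=192/35
back: M2=192/35
back: M1=1−1/6·192/35=3/35
M: M0=0, M1=3/35, M2=192/35, M3=0
seg 0: a=3, c=M0/2=0, d=(M1−M0)/(6·2)=1/140, b=Δ0−h0·(2M0+M1)/6=-106/35
seg 1: a=-3, c=M1/2=3/70, d=(M2−M1)/(6·1)=9/10, b=Δ1−h1·(2M1+M2)/6=-103/35
seg 2: a=-5, c=M2/2=96/35, d=(M3−M2)/(6·2)=-16/35, b=Δ2−h2·(2M2+M3)/6=-11/70
t_q=1 → seg 0, τ=1; S=3+-106/35·τ+0·τ²+1/140·τ³=-3/140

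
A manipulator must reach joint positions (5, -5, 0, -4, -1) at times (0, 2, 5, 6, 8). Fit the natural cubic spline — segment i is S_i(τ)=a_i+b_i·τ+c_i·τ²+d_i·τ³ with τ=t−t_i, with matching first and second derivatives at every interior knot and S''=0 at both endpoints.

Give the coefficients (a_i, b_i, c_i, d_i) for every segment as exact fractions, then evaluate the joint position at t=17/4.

Δ: Δ0=-5, Δ1=5/3, Δ2=-4, Δ3=3/2
row 1: diag=10, rhs=40; c'=3/10, d'=4
row 2: denom=8−3·3/10=71/10; d'=(-34−3·4)/(71/10)=-460/71
row 3: denom=6−1·10/71=416/71; d'=(33−1·-460/71)/(416/71)=2803/416
back: M3=2803/416
back: M2=-460/71−10/71·2803/416=-1545/208
back: M1=4−3/10·-1545/208=2591/416
M: M0=0, M1=2591/416, M2=-1545/208, M3=2803/416, M4=0
seg 0: a=5, c=M0/2=0, d=(M1−M0)/(6·2)=2591/4992, b=Δ0−h0·(2M0+M1)/6=-8831/1248
seg 1: a=-5, c=M1/2=2591/832, d=(M2−M1)/(6·3)=-437/576, b=Δ1−h1·(2M1+M2)/6=-529/624
seg 2: a=0, c=M2/2=-1545/416, d=(M3−M2)/(6·1)=5893/2496, b=Δ2−h2·(2M2+M3)/6=-6607/2496
seg 3: a=-4, c=M3/2=2803/832, d=(M4−M3)/(6·2)=-2803/4992, b=Δ3−h3·(2M3+M4)/6=-1867/624
t_q=17/4 → seg 1, τ=9/4; S=-5+-529/624·τ+2591/832·τ²+-437/576·τ³=11515/53248

  seg 0: a=5 b=-8831/1248 c=0 d=2591/4992
  seg 1: a=-5 b=-529/624 c=2591/832 d=-437/576
  seg 2: a=0 b=-6607/2496 c=-1545/416 d=5893/2496
  seg 3: a=-4 b=-1867/624 c=2803/832 d=-2803/4992
S(17/4) = 11515/53248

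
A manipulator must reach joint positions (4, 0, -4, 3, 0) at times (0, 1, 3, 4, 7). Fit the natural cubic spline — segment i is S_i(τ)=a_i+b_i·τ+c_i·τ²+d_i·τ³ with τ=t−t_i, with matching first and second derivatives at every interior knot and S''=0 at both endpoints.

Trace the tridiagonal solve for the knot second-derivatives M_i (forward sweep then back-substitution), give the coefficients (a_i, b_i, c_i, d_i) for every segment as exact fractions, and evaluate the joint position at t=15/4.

Δ: Δ0=-4, Δ1=-2, Δ2=7, Δ3=-1
row 1: diag=6, rhs=12; c'=1/3, d'=2
row 2: denom=6−2·1/3=16/3; d'=(54−2·2)/(16/3)=75/8
row 3: denom=8−1·3/16=125/16; d'=(-48−1·75/8)/(125/16)=-918/125
back: M3=-918/125
back: M2=75/8−3/16·-918/125=1344/125
back: M1=2−1/3·1344/125=-198/125
M: M0=0, M1=-198/125, M2=1344/125, M3=-918/125, M4=0
seg 0: a=4, c=M0/2=0, d=(M1−M0)/(6·1)=-33/125, b=Δ0−h0·(2M0+M1)/6=-467/125
seg 1: a=0, c=M1/2=-99/125, d=(M2−M1)/(6·2)=257/250, b=Δ1−h1·(2M1+M2)/6=-566/125
seg 2: a=-4, c=M2/2=672/125, d=(M3−M2)/(6·1)=-377/125, b=Δ2−h2·(2M2+M3)/6=116/25
seg 3: a=3, c=M3/2=-459/125, d=(M4−M3)/(6·3)=51/125, b=Δ3−h3·(2M3+M4)/6=793/125
t_q=15/4 → seg 2, τ=3/4; S=-4+116/25·τ+672/125·τ²+-377/125·τ³=9853/8000

  seg 0: a=4 b=-467/125 c=0 d=-33/125
  seg 1: a=0 b=-566/125 c=-99/125 d=257/250
  seg 2: a=-4 b=116/25 c=672/125 d=-377/125
  seg 3: a=3 b=793/125 c=-459/125 d=51/125
S(15/4) = 9853/8000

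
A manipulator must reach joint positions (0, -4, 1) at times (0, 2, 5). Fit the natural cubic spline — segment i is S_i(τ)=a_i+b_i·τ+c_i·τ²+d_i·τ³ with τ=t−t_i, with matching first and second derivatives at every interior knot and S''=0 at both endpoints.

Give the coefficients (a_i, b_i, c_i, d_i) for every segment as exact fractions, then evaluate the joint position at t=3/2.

  seg 0: a=0 b=-41/15 c=0 d=11/60
  seg 1: a=-4 b=-8/15 c=11/10 d=-11/90
S(3/2) = -557/160

Δ: Δ0=-2, Δ1=5/3
row 1: diag=10, rhs=22; c'=3/10, d'=11/5
back: M1=11/5
M: M0=0, M1=11/5, M2=0
seg 0: a=0, c=M0/2=0, d=(M1−M0)/(6·2)=11/60, b=Δ0−h0·(2M0+M1)/6=-41/15
seg 1: a=-4, c=M1/2=11/10, d=(M2−M1)/(6·3)=-11/90, b=Δ1−h1·(2M1+M2)/6=-8/15
t_q=3/2 → seg 0, τ=3/2; S=0+-41/15·τ+0·τ²+11/60·τ³=-557/160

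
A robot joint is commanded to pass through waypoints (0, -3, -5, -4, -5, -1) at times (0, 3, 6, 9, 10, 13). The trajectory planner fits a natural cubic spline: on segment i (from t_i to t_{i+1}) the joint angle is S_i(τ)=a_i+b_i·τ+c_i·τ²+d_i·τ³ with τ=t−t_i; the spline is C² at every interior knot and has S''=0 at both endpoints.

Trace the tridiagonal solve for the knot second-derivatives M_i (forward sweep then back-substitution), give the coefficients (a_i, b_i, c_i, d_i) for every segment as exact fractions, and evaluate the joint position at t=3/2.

Δ: Δ0=-1, Δ1=-2/3, Δ2=1/3, Δ3=-1, Δ4=4/3
row 1: diag=12, rhs=2; c'=1/4, d'=1/6
row 2: denom=12−3·1/4=45/4; d'=(6−3·1/6)/(45/4)=22/45
row 3: denom=8−3·4/15=36/5; d'=(-8−3·22/45)/(36/5)=-71/54
row 4: denom=8−1·5/36=283/36; d'=(14−1·-71/54)/(283/36)=1654/849
back: M4=1654/849
back: M3=-71/54−5/36·1654/849=-1346/849
back: M2=22/45−4/15·-1346/849=258/283
back: M1=1/6−1/4·258/283=-52/849
M: M0=0, M1=-52/849, M2=258/283, M3=-1346/849, M4=1654/849, M5=0
seg 0: a=0, c=M0/2=0, d=(M1−M0)/(6·3)=-26/7641, b=Δ0−h0·(2M0+M1)/6=-823/849
seg 1: a=-3, c=M1/2=-26/849, d=(M2−M1)/(6·3)=413/7641, b=Δ1−h1·(2M1+M2)/6=-901/849
seg 2: a=-5, c=M2/2=129/283, d=(M3−M2)/(6·3)=-1060/7641, b=Δ2−h2·(2M2+M3)/6=182/849
seg 3: a=-4, c=M3/2=-673/849, d=(M4−M3)/(6·1)=500/849, b=Δ3−h3·(2M3+M4)/6=-676/849
seg 4: a=-5, c=M4/2=827/849, d=(M5−M4)/(6·3)=-827/7641, b=Δ4−h4·(2M4+M5)/6=-174/283
t_q=3/2 → seg 0, τ=3/2; S=0+-823/849·τ+0·τ²+-26/7641·τ³=-1659/1132

  seg 0: a=0 b=-823/849 c=0 d=-26/7641
  seg 1: a=-3 b=-901/849 c=-26/849 d=413/7641
  seg 2: a=-5 b=182/849 c=129/283 d=-1060/7641
  seg 3: a=-4 b=-676/849 c=-673/849 d=500/849
  seg 4: a=-5 b=-174/283 c=827/849 d=-827/7641
S(3/2) = -1659/1132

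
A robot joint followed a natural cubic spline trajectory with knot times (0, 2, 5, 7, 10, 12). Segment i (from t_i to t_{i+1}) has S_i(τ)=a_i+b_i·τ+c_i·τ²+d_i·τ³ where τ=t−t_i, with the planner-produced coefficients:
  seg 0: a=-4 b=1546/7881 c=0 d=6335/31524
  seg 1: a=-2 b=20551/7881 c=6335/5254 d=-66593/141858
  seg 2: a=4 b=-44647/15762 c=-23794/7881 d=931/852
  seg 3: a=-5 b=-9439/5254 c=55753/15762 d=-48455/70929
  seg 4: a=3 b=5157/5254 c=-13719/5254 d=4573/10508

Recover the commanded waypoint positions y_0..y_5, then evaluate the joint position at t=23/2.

y_0=-4 y_1=-2 y_2=4 y_3=-5 y_4=3 y_5=-2
S(23/2) = 5547/84064

y_0 = S_0(0) = a_0 = -4
y_1 = S_1(0) = a_1 = -2
y_2 = S_2(0) = a_2 = 4
y_3 = S_3(0) = a_3 = -5
y_4 = S_4(0) = a_4 = 3
y_5 = S_4(2) = -2
t_q=23/2 is in segment 4 (τ=3/2); S_4(τ)=5547/84064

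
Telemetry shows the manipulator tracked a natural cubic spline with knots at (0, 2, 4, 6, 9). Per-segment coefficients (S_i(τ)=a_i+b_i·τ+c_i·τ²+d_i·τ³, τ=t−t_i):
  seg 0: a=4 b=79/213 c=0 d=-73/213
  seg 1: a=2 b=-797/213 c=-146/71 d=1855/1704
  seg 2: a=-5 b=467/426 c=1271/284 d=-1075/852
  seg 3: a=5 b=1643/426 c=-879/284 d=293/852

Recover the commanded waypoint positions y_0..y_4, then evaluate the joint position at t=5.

y_0=4 y_1=2 y_2=-5 y_3=5 y_4=-2
S(5) = -49/71

y_0 = S_0(0) = a_0 = 4
y_1 = S_1(0) = a_1 = 2
y_2 = S_2(0) = a_2 = -5
y_3 = S_3(0) = a_3 = 5
y_4 = S_3(3) = -2
t_q=5 is in segment 2 (τ=1); S_2(τ)=-49/71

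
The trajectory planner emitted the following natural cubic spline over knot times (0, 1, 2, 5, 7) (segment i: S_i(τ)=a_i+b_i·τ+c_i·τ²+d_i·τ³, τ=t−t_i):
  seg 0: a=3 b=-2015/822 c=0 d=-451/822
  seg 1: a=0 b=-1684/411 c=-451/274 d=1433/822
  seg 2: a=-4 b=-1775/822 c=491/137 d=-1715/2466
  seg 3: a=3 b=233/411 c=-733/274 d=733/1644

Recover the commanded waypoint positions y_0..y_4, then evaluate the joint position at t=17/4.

y_0=3 y_1=0 y_2=-4 y_3=3 y_4=-3
S(17/4) = 23909/17536

y_0 = S_0(0) = a_0 = 3
y_1 = S_1(0) = a_1 = 0
y_2 = S_2(0) = a_2 = -4
y_3 = S_3(0) = a_3 = 3
y_4 = S_3(2) = -3
t_q=17/4 is in segment 2 (τ=9/4); S_2(τ)=23909/17536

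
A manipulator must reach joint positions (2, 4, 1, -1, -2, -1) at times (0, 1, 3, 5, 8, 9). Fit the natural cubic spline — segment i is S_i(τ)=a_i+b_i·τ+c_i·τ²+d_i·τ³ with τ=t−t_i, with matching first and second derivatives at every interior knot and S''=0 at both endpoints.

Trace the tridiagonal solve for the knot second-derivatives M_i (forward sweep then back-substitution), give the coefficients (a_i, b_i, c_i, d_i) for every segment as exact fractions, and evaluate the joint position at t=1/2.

  seg 0: a=2 b=23417/8796 c=0 d=-5825/8796
  seg 1: a=4 b=2971/4398 c=-5825/2932 d=7907/17592
  seg 2: a=1 b=-4129/2199 c=1041/1466 d=-1193/8796
  seg 3: a=-1 b=-1462/2199 c=-76/733 d=157/2199
  seg 4: a=-2 b=1409/2199 c=395/733 d=-395/2199
S(1/2) = 76193/23456

Δ: Δ0=2, Δ1=-3/2, Δ2=-1, Δ3=-1/3, Δ4=1
row 1: diag=6, rhs=-21; c'=1/3, d'=-7/2
row 2: denom=8−2·1/3=22/3; d'=(3−2·-7/2)/(22/3)=15/11
row 3: denom=10−2·3/11=104/11; d'=(4−2·15/11)/(104/11)=7/52
row 4: denom=8−3·33/104=733/104; d'=(8−3·7/52)/(733/104)=790/733
back: M4=790/733
back: M3=7/52−33/104·790/733=-152/733
back: M2=15/11−3/11·-152/733=1041/733
back: M1=-7/2−1/3·1041/733=-5825/1466
M: M0=0, M1=-5825/1466, M2=1041/733, M3=-152/733, M4=790/733, M5=0
seg 0: a=2, c=M0/2=0, d=(M1−M0)/(6·1)=-5825/8796, b=Δ0−h0·(2M0+M1)/6=23417/8796
seg 1: a=4, c=M1/2=-5825/2932, d=(M2−M1)/(6·2)=7907/17592, b=Δ1−h1·(2M1+M2)/6=2971/4398
seg 2: a=1, c=M2/2=1041/1466, d=(M3−M2)/(6·2)=-1193/8796, b=Δ2−h2·(2M2+M3)/6=-4129/2199
seg 3: a=-1, c=M3/2=-76/733, d=(M4−M3)/(6·3)=157/2199, b=Δ3−h3·(2M3+M4)/6=-1462/2199
seg 4: a=-2, c=M4/2=395/733, d=(M5−M4)/(6·1)=-395/2199, b=Δ4−h4·(2M4+M5)/6=1409/2199
t_q=1/2 → seg 0, τ=1/2; S=2+23417/8796·τ+0·τ²+-5825/8796·τ³=76193/23456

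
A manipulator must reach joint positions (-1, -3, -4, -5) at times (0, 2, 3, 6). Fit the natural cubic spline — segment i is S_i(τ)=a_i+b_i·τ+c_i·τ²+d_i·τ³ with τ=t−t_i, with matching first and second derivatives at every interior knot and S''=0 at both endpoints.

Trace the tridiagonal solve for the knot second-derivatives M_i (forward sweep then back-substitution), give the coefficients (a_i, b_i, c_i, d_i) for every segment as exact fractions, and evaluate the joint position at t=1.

Δ: Δ0=-1, Δ1=-1, Δ2=-1/3
row 1: diag=6, rhs=0; c'=1/6, d'=0
row 2: denom=8−1·1/6=47/6; d'=(4−1·0)/(47/6)=24/47
back: M2=24/47
back: M1=0−1/6·24/47=-4/47
M: M0=0, M1=-4/47, M2=24/47, M3=0
seg 0: a=-1, c=M0/2=0, d=(M1−M0)/(6·2)=-1/141, b=Δ0−h0·(2M0+M1)/6=-137/141
seg 1: a=-3, c=M1/2=-2/47, d=(M2−M1)/(6·1)=14/141, b=Δ1−h1·(2M1+M2)/6=-149/141
seg 2: a=-4, c=M2/2=12/47, d=(M3−M2)/(6·3)=-4/141, b=Δ2−h2·(2M2+M3)/6=-119/141
t_q=1 → seg 0, τ=1; S=-1+-137/141·τ+0·τ²+-1/141·τ³=-93/47

  seg 0: a=-1 b=-137/141 c=0 d=-1/141
  seg 1: a=-3 b=-149/141 c=-2/47 d=14/141
  seg 2: a=-4 b=-119/141 c=12/47 d=-4/141
S(1) = -93/47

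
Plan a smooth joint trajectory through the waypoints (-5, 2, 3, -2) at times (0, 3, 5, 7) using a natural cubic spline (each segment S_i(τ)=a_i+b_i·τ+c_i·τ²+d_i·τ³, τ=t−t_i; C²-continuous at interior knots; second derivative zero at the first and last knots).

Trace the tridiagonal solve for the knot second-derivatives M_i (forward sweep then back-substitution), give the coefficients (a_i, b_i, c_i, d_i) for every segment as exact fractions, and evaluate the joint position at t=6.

Δ: Δ0=7/3, Δ1=1/2, Δ2=-5/2
row 1: diag=10, rhs=-11; c'=1/5, d'=-11/10
row 2: denom=8−2·1/5=38/5; d'=(-18−2·-11/10)/(38/5)=-79/38
back: M2=-79/38
back: M1=-11/10−1/5·-79/38=-13/19
M: M0=0, M1=-13/19, M2=-79/38, M3=0
seg 0: a=-5, c=M0/2=0, d=(M1−M0)/(6·3)=-13/342, b=Δ0−h0·(2M0+M1)/6=305/114
seg 1: a=2, c=M1/2=-13/38, d=(M2−M1)/(6·2)=-53/456, b=Δ1−h1·(2M1+M2)/6=94/57
seg 2: a=3, c=M2/2=-79/76, d=(M3−M2)/(6·2)=79/456, b=Δ2−h2·(2M2+M3)/6=-127/114
t_q=6 → seg 2, τ=1; S=3+-127/114·τ+-79/76·τ²+79/456·τ³=155/152

  seg 0: a=-5 b=305/114 c=0 d=-13/342
  seg 1: a=2 b=94/57 c=-13/38 d=-53/456
  seg 2: a=3 b=-127/114 c=-79/76 d=79/456
S(6) = 155/152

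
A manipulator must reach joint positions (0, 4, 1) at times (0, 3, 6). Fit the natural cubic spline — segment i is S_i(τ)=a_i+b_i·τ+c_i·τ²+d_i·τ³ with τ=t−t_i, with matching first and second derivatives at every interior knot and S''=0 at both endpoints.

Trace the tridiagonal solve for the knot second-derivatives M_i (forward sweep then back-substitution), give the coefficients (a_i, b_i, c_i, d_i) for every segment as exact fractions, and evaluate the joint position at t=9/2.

Δ: Δ0=4/3, Δ1=-1
row 1: diag=12, rhs=-14; c'=1/4, d'=-7/6
back: M1=-7/6
M: M0=0, M1=-7/6, M2=0
seg 0: a=0, c=M0/2=0, d=(M1−M0)/(6·3)=-7/108, b=Δ0−h0·(2M0+M1)/6=23/12
seg 1: a=4, c=M1/2=-7/12, d=(M2−M1)/(6·3)=7/108, b=Δ1−h1·(2M1+M2)/6=1/6
t_q=9/2 → seg 1, τ=3/2; S=4+1/6·τ+-7/12·τ²+7/108·τ³=101/32

  seg 0: a=0 b=23/12 c=0 d=-7/108
  seg 1: a=4 b=1/6 c=-7/12 d=7/108
S(9/2) = 101/32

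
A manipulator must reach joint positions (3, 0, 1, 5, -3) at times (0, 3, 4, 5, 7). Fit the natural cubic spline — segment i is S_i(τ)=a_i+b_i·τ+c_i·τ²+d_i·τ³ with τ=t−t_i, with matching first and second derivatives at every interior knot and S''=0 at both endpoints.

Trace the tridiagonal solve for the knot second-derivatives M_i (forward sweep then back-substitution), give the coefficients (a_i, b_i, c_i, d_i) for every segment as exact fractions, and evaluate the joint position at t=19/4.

Δ: Δ0=-1, Δ1=1, Δ2=4, Δ3=-4
row 1: diag=8, rhs=12; c'=1/8, d'=3/2
row 2: denom=4−1·1/8=31/8; d'=(18−1·3/2)/(31/8)=132/31
row 3: denom=6−1·8/31=178/31; d'=(-48−1·132/31)/(178/31)=-810/89
back: M3=-810/89
back: M2=132/31−8/31·-810/89=588/89
back: M1=3/2−1/8·588/89=60/89
M: M0=0, M1=60/89, M2=588/89, M3=-810/89, M4=0
seg 0: a=3, c=M0/2=0, d=(M1−M0)/(6·3)=10/267, b=Δ0−h0·(2M0+M1)/6=-119/89
seg 1: a=0, c=M1/2=30/89, d=(M2−M1)/(6·1)=88/89, b=Δ1−h1·(2M1+M2)/6=-29/89
seg 2: a=1, c=M2/2=294/89, d=(M3−M2)/(6·1)=-233/89, b=Δ2−h2·(2M2+M3)/6=295/89
seg 3: a=5, c=M3/2=-405/89, d=(M4−M3)/(6·2)=135/178, b=Δ3−h3·(2M3+M4)/6=184/89
t_q=19/4 → seg 2, τ=3/4; S=1+295/89·τ+294/89·τ²+-233/89·τ³=24149/5696

  seg 0: a=3 b=-119/89 c=0 d=10/267
  seg 1: a=0 b=-29/89 c=30/89 d=88/89
  seg 2: a=1 b=295/89 c=294/89 d=-233/89
  seg 3: a=5 b=184/89 c=-405/89 d=135/178
S(19/4) = 24149/5696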